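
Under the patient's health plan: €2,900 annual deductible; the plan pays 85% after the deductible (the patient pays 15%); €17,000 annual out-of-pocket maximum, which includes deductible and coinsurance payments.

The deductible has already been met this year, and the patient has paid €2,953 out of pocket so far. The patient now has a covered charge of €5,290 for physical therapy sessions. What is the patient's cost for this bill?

With the deductible met, the entire €5,290 is subject to coinsurance.
15% of €5,290 = €793.50 falls to the patient.
Total out-of-pocket so far would be €2,953 + €793.50 = €3,746.50, below the €17,000 cap — no reduction.

€793.50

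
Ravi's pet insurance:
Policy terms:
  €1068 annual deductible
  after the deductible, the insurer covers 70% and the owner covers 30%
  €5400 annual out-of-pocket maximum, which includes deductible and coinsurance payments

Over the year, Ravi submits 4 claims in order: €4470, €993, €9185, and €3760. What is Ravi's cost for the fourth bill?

#1 (€4470): €1068 finishes the deductible; €3402 goes to coinsurance; owner's 30% is €1020.60. Cost to owner: €2088.60. OOP to date €2088.60.
#2 (€993): deductible already satisfied, so owner's share is 30% × €993 = €297.90. Owner pays €297.90; OOP now €2386.50.
#3 (€9185): 30% coinsurance on €9185 = €2755.50. Cost to owner: €2755.50. OOP to date €5142.
#4 (€3760): deductible met; 30% of €3760 = €1128. Adding that to €5142 gives €6270, past the €5400 cap; owner pays only €5400 − €5142 = €258.

€258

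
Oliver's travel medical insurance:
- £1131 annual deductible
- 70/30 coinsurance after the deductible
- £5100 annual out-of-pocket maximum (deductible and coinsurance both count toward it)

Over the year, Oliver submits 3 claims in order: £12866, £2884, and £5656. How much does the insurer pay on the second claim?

Claim 1 (£12866): deductible takes £1131, £11735 remains; traveler's 30% is £3520.50. Traveler owes £4651.50 (running OOP £4651.50). Plan pays £12866 − £4651.50 = £8214.50.
Claim 2 (£2884): deductible already satisfied, so traveler's share is 30% × £2884 = £865.20. OOP would hit £5516.70 > £5100, so the cap limits the traveler to £5100 − £4651.50 = £448.50. Plan pays £2884 − £448.50 = £2435.50.

£2435.50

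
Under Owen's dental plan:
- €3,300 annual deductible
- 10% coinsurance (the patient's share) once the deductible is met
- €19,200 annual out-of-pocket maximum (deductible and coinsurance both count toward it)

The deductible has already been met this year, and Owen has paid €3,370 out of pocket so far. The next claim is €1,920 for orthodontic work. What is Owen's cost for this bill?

€192

The deductible is already satisfied, so the full bill goes to coinsurance.
10% of €1,920 = €192 falls to the patient.
Total out-of-pocket so far would be €3,370 + €192 = €3,562, below the €19,200 cap — no reduction.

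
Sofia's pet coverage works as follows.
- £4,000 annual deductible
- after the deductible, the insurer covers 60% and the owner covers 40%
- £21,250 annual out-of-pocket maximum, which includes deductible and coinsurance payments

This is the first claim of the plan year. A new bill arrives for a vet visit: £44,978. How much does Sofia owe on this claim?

£20,391.20

Nothing has been paid toward the £4,000 deductible, so the first £4,000 of this charge is applied there.
The remaining £40,978 (= £44,978 − £4,000) moves to coinsurance.
Owner's 40% share of £40,978 is £16,391.20.
So the owner owes £4,000 + £16,391.20 = £20,391.20 before any cap.
Cumulative spending £0 + £20,391.20 = £20,391.20 stays under the £21,250 maximum.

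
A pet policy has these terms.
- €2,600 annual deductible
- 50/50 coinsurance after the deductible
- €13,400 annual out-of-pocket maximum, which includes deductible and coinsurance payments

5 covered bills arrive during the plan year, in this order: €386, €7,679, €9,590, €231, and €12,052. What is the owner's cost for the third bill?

Claim 1 — €386: fully absorbed by the deductible. Owner owes €386 (running OOP €386).
Claim 2 — €7,679: €2,214 finishes the deductible; €5,465 goes to coinsurance; owner's 50% is €2,732.50. Cost to owner: €4,946.50. OOP to date €5,332.50.
Claim 3 — €9,590: deductible already satisfied, so owner's share is 50% × €9,590 = €4,795. Owner pays €4,795; OOP now €10,127.50.

€4,795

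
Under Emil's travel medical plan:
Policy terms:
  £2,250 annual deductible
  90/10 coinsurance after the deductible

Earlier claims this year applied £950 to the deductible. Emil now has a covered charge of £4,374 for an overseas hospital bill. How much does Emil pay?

£950 of the £2,250 deductible is already met, leaving £1,300.
That leaves £4,374 − £1,300 = £3,074 for coinsurance.
Coinsurance: £3,074 × 10% = £307.40.
Traveler responsibility: £1,300 + £307.40 = £1,607.40.

£1,607.40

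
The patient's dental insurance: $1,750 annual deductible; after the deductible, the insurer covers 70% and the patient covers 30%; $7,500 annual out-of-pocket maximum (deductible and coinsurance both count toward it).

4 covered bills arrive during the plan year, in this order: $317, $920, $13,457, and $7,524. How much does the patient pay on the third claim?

$4,396.20

Claim 1 — $317: all of it applies to the deductible. Patient pays $317; OOP now $317.
Claim 2 — $920: fully absorbed by the deductible. Patient owes $920 (running OOP $1,237).
Claim 3 — $13,457: $513 finishes the deductible; $12,944 goes to coinsurance; patient's 30% is $3,883.20. Cost to patient: $4,396.20. OOP to date $5,633.20.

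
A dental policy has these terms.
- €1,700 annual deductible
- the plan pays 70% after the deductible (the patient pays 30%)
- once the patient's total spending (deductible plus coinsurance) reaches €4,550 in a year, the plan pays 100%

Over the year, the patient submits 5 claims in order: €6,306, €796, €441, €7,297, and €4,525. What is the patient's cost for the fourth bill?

Bill 1, €6,306: deductible takes €1,700, €4,606 remains; 30% of €4,606 = €1,381.80. Patient pays €3,081.80; OOP now €3,081.80.
Bill 2, €796: 30% coinsurance on €796 = €238.80. Patient pays €238.80; OOP now €3,320.60.
Bill 3, €441: deductible met; 30% of €441 = €132.30. Patient owes €132.30 (running OOP €3,452.90).
Bill 4, €7,297: deductible met; 30% of €7,297 = €2,189.10. Adding that to €3,452.90 gives €5,642, past the €4,550 cap; patient pays only €4,550 − €3,452.90 = €1,097.10.

€1,097.10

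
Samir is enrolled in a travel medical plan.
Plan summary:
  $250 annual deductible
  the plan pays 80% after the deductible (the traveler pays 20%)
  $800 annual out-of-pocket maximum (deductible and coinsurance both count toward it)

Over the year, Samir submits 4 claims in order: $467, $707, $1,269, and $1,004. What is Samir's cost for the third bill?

Claim 1 — $467: $250 to deductible, leaving $217; 20% of $217 = $43.40. Traveler owes $293.40 (running OOP $293.40).
Claim 2 — $707: deductible met; 20% of $707 = $141.40. Traveler owes $141.40 (running OOP $434.80).
Claim 3 — $1,269: deductible met; 20% of $1,269 = $253.80. Traveler owes $253.80 (running OOP $688.60).

$253.80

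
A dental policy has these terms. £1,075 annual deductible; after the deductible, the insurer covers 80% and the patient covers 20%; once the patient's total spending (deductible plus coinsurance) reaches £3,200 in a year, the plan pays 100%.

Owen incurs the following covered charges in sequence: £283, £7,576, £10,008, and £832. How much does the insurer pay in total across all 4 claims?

£15,499

Claim 1 (£283): entire amount goes to the deductible. Patient pays £283; OOP now £283. Plan pays £283 − £283 = £0.
Claim 2 (£7,576): deductible takes £792, £6,784 remains; coinsurance £6,784 × 20% = £1,356.80. Patient pays £2,148.80; OOP now £2,431.80. Insurer: £7,576 − £2,148.80 = £5,427.20.
Claim 3 (£10,008): deductible already satisfied, so patient's share is 20% × £10,008 = £2,001.60. OOP would hit £4,433.40 > £3,200, so the cap limits the patient to £3,200 − £2,431.80 = £768.20. Insurer: £10,008 − £768.20 = £9,239.80.
Claim 4 (£832): deductible met; 20% of £832 = £166.40. Adding that to £3,200 gives £3,366.40, past the £3,200 cap; patient pays only £3,200 − £3,200 = £0. Plan pays £832 − £0 = £832.
Insurer total: £0 + £5,427.20 + £9,239.80 + £832 = £15,499.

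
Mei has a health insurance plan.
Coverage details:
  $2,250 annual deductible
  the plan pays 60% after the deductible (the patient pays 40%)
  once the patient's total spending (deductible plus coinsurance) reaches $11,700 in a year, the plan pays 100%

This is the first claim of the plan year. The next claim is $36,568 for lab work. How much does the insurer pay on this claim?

Nothing has been paid toward the $2,250 deductible, so the first $2,250 of this charge is applied there.
After the $2,250 deductible portion, $36,568 − $2,250 = $34,318 is subject to coinsurance.
40% of $34,318 = $13,727.20 falls to the patient.
Patient responsibility before any cap: $2,250 + $13,727.20 = $15,977.20.
Year-to-date out-of-pocket would reach $0 + $15,977.20 = $15,977.20, above the $11,700 maximum, so the patient pays only $11,700 − $0 = $11,700.
The plan picks up $36,568 − $11,700 = $24,868.

$24,868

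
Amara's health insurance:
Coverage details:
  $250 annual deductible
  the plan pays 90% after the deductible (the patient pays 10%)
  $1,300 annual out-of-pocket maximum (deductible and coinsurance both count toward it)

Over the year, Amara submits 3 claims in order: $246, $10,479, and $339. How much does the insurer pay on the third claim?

$336.50

Claim 1 — $246: fully absorbed by the deductible. Cost to patient: $246. OOP to date $246. Plan pays $246 − $246 = $0.
Claim 2 — $10,479: deductible takes $4, $10,475 remains; patient's 10% is $1,047.50. Cost to patient: $1,051.50. OOP to date $1,297.50. Insurer: $10,479 − $1,051.50 = $9,427.50.
Claim 3 — $339: deductible already satisfied, so patient's share is 10% × $339 = $33.90. OOP would hit $1,331.40 > $1,300, so the cap limits the patient to $1,300 − $1,297.50 = $2.50. Insurer: $339 − $2.50 = $336.50.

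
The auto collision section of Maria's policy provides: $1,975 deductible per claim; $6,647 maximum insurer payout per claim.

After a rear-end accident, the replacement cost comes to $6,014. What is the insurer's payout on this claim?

$4,039

Subtract the deductible: $6,014 − $1,975 = $4,039.
That's under the $6,647 cap, so the insurer reimburses the full $4,039.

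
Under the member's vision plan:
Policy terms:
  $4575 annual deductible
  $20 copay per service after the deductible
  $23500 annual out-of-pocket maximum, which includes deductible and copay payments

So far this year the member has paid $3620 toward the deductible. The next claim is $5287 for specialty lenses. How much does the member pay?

Deductible still to meet: $4575 − $3620 = $955.
The remaining $4332 (= $5287 − $955) moves to the copay.
Copay on this service: $20.
That puts the member's cost at $955 + $20 = $975 before any cap.
Cumulative spending $3620 + $975 = $4595 stays under the $23500 maximum.

$975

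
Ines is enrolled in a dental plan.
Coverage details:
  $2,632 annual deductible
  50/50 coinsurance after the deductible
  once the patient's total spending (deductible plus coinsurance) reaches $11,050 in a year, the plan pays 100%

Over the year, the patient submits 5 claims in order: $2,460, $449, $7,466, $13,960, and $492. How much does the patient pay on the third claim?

$3,733

Claim 1 ($2,460): entire amount goes to the deductible. Patient pays $2,460; OOP now $2,460.
Claim 2 ($449): $172 finishes the deductible; $277 goes to coinsurance; coinsurance $277 × 50% = $138.50. Patient pays $310.50; OOP now $2,770.50.
Claim 3 ($7,466): 50% coinsurance on $7,466 = $3,733. Patient owes $3,733 (running OOP $6,503.50).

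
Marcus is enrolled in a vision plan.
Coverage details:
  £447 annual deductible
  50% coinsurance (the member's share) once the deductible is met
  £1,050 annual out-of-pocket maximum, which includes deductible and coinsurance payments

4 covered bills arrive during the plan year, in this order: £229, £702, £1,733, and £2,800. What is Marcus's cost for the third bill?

Claim 1 (£229): all of it applies to the deductible. Member pays £229; OOP now £229.
Claim 2 (£702): £218 to deductible, leaving £484; member's 50% is £242. Cost to member: £460. OOP to date £689.
Claim 3 (£1,733): deductible already satisfied, so member's share is 50% × £1,733 = £866.50. That would push OOP to £1,555.50, over the £1,050 cap, so member pays £1,050 − £689 = £361.

£361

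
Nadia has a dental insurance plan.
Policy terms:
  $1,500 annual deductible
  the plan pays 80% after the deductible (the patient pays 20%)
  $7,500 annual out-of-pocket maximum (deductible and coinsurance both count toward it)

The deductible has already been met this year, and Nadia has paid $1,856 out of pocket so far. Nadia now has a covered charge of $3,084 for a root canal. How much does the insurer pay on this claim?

$2,467.20

With the deductible met, the entire $3,084 is subject to coinsurance.
Patient's 20% share of $3,084 is $616.80.
Cumulative spending $1,856 + $616.80 = $2,472.80 stays under the $7,500 maximum.
Insurer pays the balance: $3,084 − $616.80 = $2,467.20.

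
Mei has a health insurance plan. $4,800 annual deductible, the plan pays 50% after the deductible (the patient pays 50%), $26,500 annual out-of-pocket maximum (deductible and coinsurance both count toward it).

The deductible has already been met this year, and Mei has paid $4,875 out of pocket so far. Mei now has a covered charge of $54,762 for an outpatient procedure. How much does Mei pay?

The deductible is already satisfied, so the full bill goes to coinsurance.
50% of $54,762 = $27,381 falls to the patient.
Year-to-date out-of-pocket would reach $4,875 + $27,381 = $32,256, above the $26,500 maximum, so the patient pays only $26,500 − $4,875 = $21,625.

$21,625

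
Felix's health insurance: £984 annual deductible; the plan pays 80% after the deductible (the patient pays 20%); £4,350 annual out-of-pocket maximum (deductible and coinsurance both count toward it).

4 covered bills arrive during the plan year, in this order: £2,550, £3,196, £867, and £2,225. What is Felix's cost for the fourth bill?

Bill 1, £2,550: £984 to deductible, leaving £1,566; patient's 20% is £313.20. Patient owes £1,297.20 (running OOP £1,297.20).
Bill 2, £3,196: deductible already satisfied, so patient's share is 20% × £3,196 = £639.20. Patient pays £639.20; OOP now £1,936.40.
Bill 3, £867: deductible met; 20% of £867 = £173.40. Patient pays £173.40; OOP now £2,109.80.
Bill 4, £2,225: deductible met; 20% of £2,225 = £445. Patient owes £445 (running OOP £2,554.80).

£445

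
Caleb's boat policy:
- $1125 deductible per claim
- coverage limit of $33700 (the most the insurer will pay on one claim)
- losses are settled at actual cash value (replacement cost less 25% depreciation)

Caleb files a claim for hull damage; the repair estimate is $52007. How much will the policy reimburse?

$33700

At 25% depreciation, ACV = $52007 − $13001.75 = $39005.25.
Subtract the deductible: $39005.25 − $1125 = $37880.25.
Since $37880.25 > $33700, the payout is capped at $33700.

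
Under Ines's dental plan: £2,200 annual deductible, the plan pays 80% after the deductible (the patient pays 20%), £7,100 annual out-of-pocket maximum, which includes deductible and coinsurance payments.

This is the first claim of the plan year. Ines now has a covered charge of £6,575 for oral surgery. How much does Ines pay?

Deductible not yet touched, so the first £2,200 of the bill goes to the deductible.
The remaining £4,375 (= £6,575 − £2,200) moves to coinsurance.
Patient's 20% share of £4,375 is £875.
Patient responsibility before any cap: £2,200 + £875 = £3,075.
Cumulative spending £0 + £3,075 = £3,075 stays under the £7,100 maximum.

£3,075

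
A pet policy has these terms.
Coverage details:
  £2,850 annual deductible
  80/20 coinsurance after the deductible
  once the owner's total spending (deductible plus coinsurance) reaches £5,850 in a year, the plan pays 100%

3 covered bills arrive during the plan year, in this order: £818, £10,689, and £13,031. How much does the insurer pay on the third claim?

Claim 1 (£818): entire amount goes to the deductible. Owner owes £818 (running OOP £818). Insurer: £818 − £818 = £0.
Claim 2 (£10,689): £2,032 finishes the deductible; £8,657 goes to coinsurance; coinsurance £8,657 × 20% = £1,731.40. Cost to owner: £3,763.40. OOP to date £4,581.40. Insurer: £10,689 − £3,763.40 = £6,925.60.
Claim 3 (£13,031): deductible already satisfied, so owner's share is 20% × £13,031 = £2,606.20. OOP would hit £7,187.60 > £5,850, so the cap limits the owner to £5,850 − £4,581.40 = £1,268.60. Plan pays £13,031 − £1,268.60 = £11,762.40.

£11,762.40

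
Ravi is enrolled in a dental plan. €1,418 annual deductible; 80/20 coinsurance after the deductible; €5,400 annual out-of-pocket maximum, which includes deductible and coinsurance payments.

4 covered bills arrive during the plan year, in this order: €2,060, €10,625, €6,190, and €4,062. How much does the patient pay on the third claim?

Bill 1, €2,060: €1,418 finishes the deductible; €642 goes to coinsurance; coinsurance €642 × 20% = €128.40. Patient owes €1,546.40 (running OOP €1,546.40).
Bill 2, €10,625: deductible met; 20% of €10,625 = €2,125. Cost to patient: €2,125. OOP to date €3,671.40.
Bill 3, €6,190: deductible already satisfied, so patient's share is 20% × €6,190 = €1,238. Cost to patient: €1,238. OOP to date €4,909.40.

€1,238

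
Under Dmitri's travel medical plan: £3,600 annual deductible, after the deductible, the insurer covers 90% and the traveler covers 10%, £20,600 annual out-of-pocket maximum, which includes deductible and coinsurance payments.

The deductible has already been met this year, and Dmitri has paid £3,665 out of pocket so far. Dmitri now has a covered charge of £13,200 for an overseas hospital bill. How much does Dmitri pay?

With the deductible met, the entire £13,200 is subject to coinsurance.
10% of £13,200 = £1,320 falls to the traveler.
Year-to-date out-of-pocket becomes £3,665 + £1,320 = £4,985, still under the £20,600 maximum, so no cap applies.

£1,320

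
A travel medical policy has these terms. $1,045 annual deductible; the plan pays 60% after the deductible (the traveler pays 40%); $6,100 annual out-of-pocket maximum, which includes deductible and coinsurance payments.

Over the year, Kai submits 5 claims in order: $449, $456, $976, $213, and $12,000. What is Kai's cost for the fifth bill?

Claim 1 — $449: fully absorbed by the deductible. Cost to traveler: $449. OOP to date $449.
Claim 2 — $456: all of it applies to the deductible. Traveler owes $456 (running OOP $905).
Claim 3 — $976: $140 finishes the deductible; $836 goes to coinsurance; coinsurance $836 × 40% = $334.40. Cost to traveler: $474.40. OOP to date $1,379.40.
Claim 4 — $213: deductible already satisfied, so traveler's share is 40% × $213 = $85.20. Traveler owes $85.20 (running OOP $1,464.60).
Claim 5 — $12,000: 40% coinsurance on $12,000 = $4,800. OOP would hit $6,264.60 > $6,100, so the cap limits the traveler to $6,100 − $1,464.60 = $4,635.40.

$4,635.40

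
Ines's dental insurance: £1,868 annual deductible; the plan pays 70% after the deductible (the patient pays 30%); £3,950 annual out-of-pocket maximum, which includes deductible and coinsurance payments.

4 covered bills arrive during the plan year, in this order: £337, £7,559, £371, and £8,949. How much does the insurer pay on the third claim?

#1 (£337): fully absorbed by the deductible. Cost to patient: £337. OOP to date £337. Plan pays £337 − £337 = £0.
#2 (£7,559): £1,531 finishes the deductible; £6,028 goes to coinsurance; coinsurance £6,028 × 30% = £1,808.40. Patient pays £3,339.40; OOP now £3,676.40. Plan pays £7,559 − £3,339.40 = £4,219.60.
#3 (£371): deductible already satisfied, so patient's share is 30% × £371 = £111.30. Patient pays £111.30; OOP now £3,787.70. Plan pays £371 − £111.30 = £259.70.

£259.70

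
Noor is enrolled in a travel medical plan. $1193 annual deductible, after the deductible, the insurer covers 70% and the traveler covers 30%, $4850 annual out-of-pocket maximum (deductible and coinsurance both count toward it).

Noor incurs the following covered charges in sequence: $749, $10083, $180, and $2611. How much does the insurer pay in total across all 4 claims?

Bill 1, $749: entire amount goes to the deductible. Cost to traveler: $749. OOP to date $749. Insurer: $749 − $749 = $0.
Bill 2, $10083: deductible takes $444, $9639 remains; 30% of $9639 = $2891.70. Cost to traveler: $3335.70. OOP to date $4084.70. Insurer: $10083 − $3335.70 = $6747.30.
Bill 3, $180: deductible met; 30% of $180 = $54. Traveler owes $54 (running OOP $4138.70). Insurer: $180 − $54 = $126.
Bill 4, $2611: deductible already satisfied, so traveler's share is 30% × $2611 = $783.30. Adding that to $4138.70 gives $4922, past the $4850 cap; traveler pays only $4850 − $4138.70 = $711.30. Insurer: $2611 − $711.30 = $1899.70.
Insurer total: $0 + $6747.30 + $126 + $1899.70 = $8773.

$8773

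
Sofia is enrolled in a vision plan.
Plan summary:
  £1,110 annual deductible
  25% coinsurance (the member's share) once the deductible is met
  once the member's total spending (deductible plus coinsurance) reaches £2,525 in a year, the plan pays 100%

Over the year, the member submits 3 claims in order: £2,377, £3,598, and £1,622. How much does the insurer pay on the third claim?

£1,423.25

Bill 1, £2,377: £1,110 to deductible, leaving £1,267; member's 25% is £316.75. Member pays £1,426.75; OOP now £1,426.75. Plan pays £2,377 − £1,426.75 = £950.25.
Bill 2, £3,598: 25% coinsurance on £3,598 = £899.50. Member owes £899.50 (running OOP £2,326.25). Insurer: £3,598 − £899.50 = £2,698.50.
Bill 3, £1,622: 25% coinsurance on £1,622 = £405.50. OOP would hit £2,731.75 > £2,525, so the cap limits the member to £2,525 − £2,326.25 = £198.75. Insurer: £1,622 − £198.75 = £1,423.25.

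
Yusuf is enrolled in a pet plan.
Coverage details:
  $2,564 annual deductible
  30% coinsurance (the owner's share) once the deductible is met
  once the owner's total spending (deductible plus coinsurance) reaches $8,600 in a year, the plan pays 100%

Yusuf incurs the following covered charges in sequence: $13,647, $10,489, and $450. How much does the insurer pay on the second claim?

Claim 1 ($13,647): $2,564 finishes the deductible; $11,083 goes to coinsurance; 30% of $11,083 = $3,324.90. Cost to owner: $5,888.90. OOP to date $5,888.90. Insurer: $13,647 − $5,888.90 = $7,758.10.
Claim 2 ($10,489): deductible met; 30% of $10,489 = $3,146.70. OOP would hit $9,035.60 > $8,600, so the cap limits the owner to $8,600 − $5,888.90 = $2,711.10. Insurer: $10,489 − $2,711.10 = $7,777.90.

$7,777.90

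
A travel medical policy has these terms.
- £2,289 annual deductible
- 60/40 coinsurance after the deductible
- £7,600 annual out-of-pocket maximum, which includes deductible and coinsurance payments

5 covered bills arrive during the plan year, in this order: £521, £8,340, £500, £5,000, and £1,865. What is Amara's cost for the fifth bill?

Bill 1, £521: all of it applies to the deductible. Traveler pays £521; OOP now £521.
Bill 2, £8,340: £1,768 to deductible, leaving £6,572; traveler's 40% is £2,628.80. Traveler pays £4,396.80; OOP now £4,917.80.
Bill 3, £500: 40% coinsurance on £500 = £200. Cost to traveler: £200. OOP to date £5,117.80.
Bill 4, £5,000: deductible met; 40% of £5,000 = £2,000. Traveler pays £2,000; OOP now £7,117.80.
Bill 5, £1,865: 40% coinsurance on £1,865 = £746. Adding that to £7,117.80 gives £7,863.80, past the £7,600 cap; traveler pays only £7,600 − £7,117.80 = £482.20.

£482.20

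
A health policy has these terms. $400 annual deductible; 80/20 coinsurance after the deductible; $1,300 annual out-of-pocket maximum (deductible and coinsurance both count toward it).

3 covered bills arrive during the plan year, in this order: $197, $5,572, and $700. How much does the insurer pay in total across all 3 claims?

$5,169

Bill 1, $197: fully absorbed by the deductible. Cost to patient: $197. OOP to date $197. Plan pays $197 − $197 = $0.
Bill 2, $5,572: $203 to deductible, leaving $5,369; 20% of $5,369 = $1,073.80. Claim cost before the cap: $203 + $1,073.80 = $1,276.80. Adding that to $197 gives $1,473.80, past the $1,300 cap; patient pays only $1,300 − $197 = $1,103. Insurer: $5,572 − $1,103 = $4,469.
Bill 3, $700: 20% coinsurance on $700 = $140. That would push OOP to $1,440, over the $1,300 cap, so patient pays $1,300 − $1,300 = $0. Plan pays $700 − $0 = $700.
Insurer total = bills − patient's total = $6,469 − $1,300 = $5,169.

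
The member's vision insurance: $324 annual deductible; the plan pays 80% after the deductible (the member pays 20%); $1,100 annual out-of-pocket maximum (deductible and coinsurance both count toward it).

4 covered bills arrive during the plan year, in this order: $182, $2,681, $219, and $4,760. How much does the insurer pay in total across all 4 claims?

$6,742

Bill 1, $182: fully absorbed by the deductible. Member owes $182 (running OOP $182). Insurer: $182 − $182 = $0.
Bill 2, $2,681: $142 to deductible, leaving $2,539; member's 20% is $507.80. Member owes $649.80 (running OOP $831.80). Plan pays $2,681 − $649.80 = $2,031.20.
Bill 3, $219: 20% coinsurance on $219 = $43.80. Cost to member: $43.80. OOP to date $875.60. Plan pays $219 − $43.80 = $175.20.
Bill 4, $4,760: 20% coinsurance on $4,760 = $952. Adding that to $875.60 gives $1,827.60, past the $1,100 cap; member pays only $1,100 − $875.60 = $224.40. Insurer: $4,760 − $224.40 = $4,535.60.
Insurer total: $0 + $2,031.20 + $175.20 + $4,535.60 = $6,742.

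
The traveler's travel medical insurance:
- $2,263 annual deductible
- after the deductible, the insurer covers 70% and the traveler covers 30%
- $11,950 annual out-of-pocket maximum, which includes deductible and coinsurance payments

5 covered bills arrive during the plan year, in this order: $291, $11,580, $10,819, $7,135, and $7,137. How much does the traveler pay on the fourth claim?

$2,140.50

Bill 1, $291: entire amount goes to the deductible. Traveler owes $291 (running OOP $291).
Bill 2, $11,580: deductible takes $1,972, $9,608 remains; 30% of $9,608 = $2,882.40. Cost to traveler: $4,854.40. OOP to date $5,145.40.
Bill 3, $10,819: deductible already satisfied, so traveler's share is 30% × $10,819 = $3,245.70. Cost to traveler: $3,245.70. OOP to date $8,391.10.
Bill 4, $7,135: deductible met; 30% of $7,135 = $2,140.50. Cost to traveler: $2,140.50. OOP to date $10,531.60.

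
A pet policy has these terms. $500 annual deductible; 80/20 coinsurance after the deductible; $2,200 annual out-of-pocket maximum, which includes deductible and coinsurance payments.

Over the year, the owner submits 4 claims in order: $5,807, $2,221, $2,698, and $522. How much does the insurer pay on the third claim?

#1 ($5,807): deductible takes $500, $5,307 remains; coinsurance $5,307 × 20% = $1,061.40. Owner owes $1,561.40 (running OOP $1,561.40). Plan pays $5,807 − $1,561.40 = $4,245.60.
#2 ($2,221): deductible met; 20% of $2,221 = $444.20. Cost to owner: $444.20. OOP to date $2,005.60. Insurer: $2,221 − $444.20 = $1,776.80.
#3 ($2,698): deductible already satisfied, so owner's share is 20% × $2,698 = $539.60. OOP would hit $2,545.20 > $2,200, so the cap limits the owner to $2,200 − $2,005.60 = $194.40. Plan pays $2,698 − $194.40 = $2,503.60.

$2,503.60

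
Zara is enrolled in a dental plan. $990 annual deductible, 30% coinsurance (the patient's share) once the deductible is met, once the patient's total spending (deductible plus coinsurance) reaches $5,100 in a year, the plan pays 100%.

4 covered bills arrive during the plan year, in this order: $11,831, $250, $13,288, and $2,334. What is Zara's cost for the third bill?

Claim 1 ($11,831): deductible takes $990, $10,841 remains; patient's 30% is $3,252.30. Cost to patient: $4,242.30. OOP to date $4,242.30.
Claim 2 ($250): 30% coinsurance on $250 = $75. Cost to patient: $75. OOP to date $4,317.30.
Claim 3 ($13,288): deductible already satisfied, so patient's share is 30% × $13,288 = $3,986.40. OOP would hit $8,303.70 > $5,100, so the cap limits the patient to $5,100 − $4,317.30 = $782.70.

$782.70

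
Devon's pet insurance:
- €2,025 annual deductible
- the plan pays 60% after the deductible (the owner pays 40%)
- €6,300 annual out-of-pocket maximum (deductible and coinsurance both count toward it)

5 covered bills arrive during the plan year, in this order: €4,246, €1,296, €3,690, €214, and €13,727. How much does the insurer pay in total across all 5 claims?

€16,873

Bill 1, €4,246: deductible takes €2,025, €2,221 remains; 40% of €2,221 = €888.40. Owner owes €2,913.40 (running OOP €2,913.40). Plan pays €4,246 − €2,913.40 = €1,332.60.
Bill 2, €1,296: deductible already satisfied, so owner's share is 40% × €1,296 = €518.40. Owner pays €518.40; OOP now €3,431.80. Plan pays €1,296 − €518.40 = €777.60.
Bill 3, €3,690: deductible met; 40% of €3,690 = €1,476. Cost to owner: €1,476. OOP to date €4,907.80. Plan pays €3,690 − €1,476 = €2,214.
Bill 4, €214: 40% coinsurance on €214 = €85.60. Owner pays €85.60; OOP now €4,993.40. Insurer: €214 − €85.60 = €128.40.
Bill 5, €13,727: deductible met; 40% of €13,727 = €5,490.80. OOP would hit €10,484.20 > €6,300, so the cap limits the owner to €6,300 − €4,993.40 = €1,306.60. Plan pays €13,727 − €1,306.60 = €12,420.40.
Insurer total = bills − owner's total = €23,173 − €6,300 = €16,873.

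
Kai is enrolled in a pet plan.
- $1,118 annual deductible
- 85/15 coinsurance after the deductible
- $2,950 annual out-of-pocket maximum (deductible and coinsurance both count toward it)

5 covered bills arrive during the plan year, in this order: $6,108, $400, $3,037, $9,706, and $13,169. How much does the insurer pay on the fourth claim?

#1 ($6,108): $1,118 to deductible, leaving $4,990; coinsurance $4,990 × 15% = $748.50. Owner pays $1,866.50; OOP now $1,866.50. Plan pays $6,108 − $1,866.50 = $4,241.50.
#2 ($400): 15% coinsurance on $400 = $60. Owner owes $60 (running OOP $1,926.50). Insurer: $400 − $60 = $340.
#3 ($3,037): deductible already satisfied, so owner's share is 15% × $3,037 = $455.55. Cost to owner: $455.55. OOP to date $2,382.05. Plan pays $3,037 − $455.55 = $2,581.45.
#4 ($9,706): deductible met; 15% of $9,706 = $1,455.90. Adding that to $2,382.05 gives $3,837.95, past the $2,950 cap; owner pays only $2,950 − $2,382.05 = $567.95. Insurer: $9,706 − $567.95 = $9,138.05.

$9,138.05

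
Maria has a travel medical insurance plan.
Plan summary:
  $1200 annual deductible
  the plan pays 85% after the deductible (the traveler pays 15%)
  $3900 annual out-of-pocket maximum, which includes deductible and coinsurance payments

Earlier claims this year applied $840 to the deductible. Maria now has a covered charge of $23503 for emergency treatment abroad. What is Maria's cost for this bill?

$840 of the $1200 deductible is already met, leaving $360.
After the $360 deductible portion, $23503 − $360 = $23143 is subject to coinsurance.
Traveler's 15% share of $23143 is $3471.45.
So the traveler owes $360 + $3471.45 = $3831.45 before any cap.
Year-to-date out-of-pocket would reach $840 + $3831.45 = $4671.45, above the $3900 maximum, so the traveler pays only $3900 − $840 = $3060.

$3060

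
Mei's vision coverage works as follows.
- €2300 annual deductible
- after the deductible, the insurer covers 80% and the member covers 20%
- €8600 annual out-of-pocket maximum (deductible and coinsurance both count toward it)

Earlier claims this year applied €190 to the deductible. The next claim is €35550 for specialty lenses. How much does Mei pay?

€8410

Deductible still to meet: €2300 − €190 = €2110.
After the €2110 deductible portion, €35550 − €2110 = €33440 is subject to coinsurance.
Coinsurance: €33440 × 20% = €6688.
That puts the member's cost at €2110 + €6688 = €8798 before any cap.
That would bring total out-of-pocket to €8988, past the €8600 cap. The member is capped at €8600 − €190 = €8410 on this claim.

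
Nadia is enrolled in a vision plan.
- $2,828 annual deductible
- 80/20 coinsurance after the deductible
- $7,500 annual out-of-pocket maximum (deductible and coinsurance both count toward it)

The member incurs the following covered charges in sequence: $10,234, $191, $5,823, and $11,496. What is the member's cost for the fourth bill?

Claim 1 ($10,234): $2,828 to deductible, leaving $7,406; member's 20% is $1,481.20. Member owes $4,309.20 (running OOP $4,309.20).
Claim 2 ($191): deductible already satisfied, so member's share is 20% × $191 = $38.20. Cost to member: $38.20. OOP to date $4,347.40.
Claim 3 ($5,823): deductible already satisfied, so member's share is 20% × $5,823 = $1,164.60. Member pays $1,164.60; OOP now $5,512.
Claim 4 ($11,496): deductible met; 20% of $11,496 = $2,299.20. OOP would hit $7,811.20 > $7,500, so the cap limits the member to $7,500 − $5,512 = $1,988.

$1,988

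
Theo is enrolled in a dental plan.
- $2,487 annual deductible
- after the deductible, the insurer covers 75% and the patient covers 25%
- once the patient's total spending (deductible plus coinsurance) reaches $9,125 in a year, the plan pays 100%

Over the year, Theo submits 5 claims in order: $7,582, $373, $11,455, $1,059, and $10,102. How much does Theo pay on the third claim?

Claim 1 — $7,582: $2,487 to deductible, leaving $5,095; coinsurance $5,095 × 25% = $1,273.75. Patient owes $3,760.75 (running OOP $3,760.75).
Claim 2 — $373: deductible met; 25% of $373 = $93.25. Cost to patient: $93.25. OOP to date $3,854.
Claim 3 — $11,455: deductible met; 25% of $11,455 = $2,863.75. Cost to patient: $2,863.75. OOP to date $6,717.75.

$2,863.75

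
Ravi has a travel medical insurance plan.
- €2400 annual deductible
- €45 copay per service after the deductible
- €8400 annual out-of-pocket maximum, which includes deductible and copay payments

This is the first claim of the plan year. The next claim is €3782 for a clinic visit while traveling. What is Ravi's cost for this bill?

€2445

The full €2400 deductible is still open; €2400 of this bill applies to it.
After the €2400 deductible portion, €3782 − €2400 = €1382 is subject to the copay.
Copay on this service: €45.
Traveler responsibility before any cap: €2400 + €45 = €2445.
Year-to-date out-of-pocket becomes €0 + €2445 = €2445, still under the €8400 maximum, so no cap applies.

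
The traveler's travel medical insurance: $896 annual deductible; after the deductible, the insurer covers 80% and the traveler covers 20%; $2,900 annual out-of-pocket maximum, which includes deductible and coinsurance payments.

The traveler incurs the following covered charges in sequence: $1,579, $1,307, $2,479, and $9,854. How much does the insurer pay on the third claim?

$1,983.20

Claim 1 ($1,579): deductible takes $896, $683 remains; coinsurance $683 × 20% = $136.60. Traveler pays $1,032.60; OOP now $1,032.60. Insurer: $1,579 − $1,032.60 = $546.40.
Claim 2 ($1,307): deductible already satisfied, so traveler's share is 20% × $1,307 = $261.40. Traveler pays $261.40; OOP now $1,294. Plan pays $1,307 − $261.40 = $1,045.60.
Claim 3 ($2,479): deductible already satisfied, so traveler's share is 20% × $2,479 = $495.80. Cost to traveler: $495.80. OOP to date $1,789.80. Insurer: $2,479 − $495.80 = $1,983.20.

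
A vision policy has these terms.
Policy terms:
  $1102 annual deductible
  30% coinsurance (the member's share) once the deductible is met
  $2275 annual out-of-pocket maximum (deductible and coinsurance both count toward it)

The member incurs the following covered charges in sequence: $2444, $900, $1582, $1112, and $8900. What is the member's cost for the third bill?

$474.60

Claim 1 — $2444: $1102 finishes the deductible; $1342 goes to coinsurance; 30% of $1342 = $402.60. Member pays $1504.60; OOP now $1504.60.
Claim 2 — $900: 30% coinsurance on $900 = $270. Member pays $270; OOP now $1774.60.
Claim 3 — $1582: deductible already satisfied, so member's share is 30% × $1582 = $474.60. Member pays $474.60; OOP now $2249.20.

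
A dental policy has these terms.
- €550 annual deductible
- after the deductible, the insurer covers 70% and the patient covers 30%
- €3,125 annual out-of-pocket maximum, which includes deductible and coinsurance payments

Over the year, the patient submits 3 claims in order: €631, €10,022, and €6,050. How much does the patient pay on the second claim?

#1 (€631): deductible takes €550, €81 remains; patient's 30% is €24.30. Patient owes €574.30 (running OOP €574.30).
#2 (€10,022): 30% coinsurance on €10,022 = €3,006.60. Adding that to €574.30 gives €3,580.90, past the €3,125 cap; patient pays only €3,125 − €574.30 = €2,550.70.

€2,550.70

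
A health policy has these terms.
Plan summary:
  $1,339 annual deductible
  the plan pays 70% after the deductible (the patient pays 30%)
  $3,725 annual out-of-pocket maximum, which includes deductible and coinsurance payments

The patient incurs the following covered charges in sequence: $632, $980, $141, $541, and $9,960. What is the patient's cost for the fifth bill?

$2,099.50

Bill 1, $632: all of it applies to the deductible. Patient pays $632; OOP now $632.
Bill 2, $980: $707 finishes the deductible; $273 goes to coinsurance; 30% of $273 = $81.90. Patient pays $788.90; OOP now $1,420.90.
Bill 3, $141: deductible met; 30% of $141 = $42.30. Patient owes $42.30 (running OOP $1,463.20).
Bill 4, $541: deductible already satisfied, so patient's share is 30% × $541 = $162.30. Patient owes $162.30 (running OOP $1,625.50).
Bill 5, $9,960: 30% coinsurance on $9,960 = $2,988. That would push OOP to $4,613.50, over the $3,725 cap, so patient pays $3,725 − $1,625.50 = $2,099.50.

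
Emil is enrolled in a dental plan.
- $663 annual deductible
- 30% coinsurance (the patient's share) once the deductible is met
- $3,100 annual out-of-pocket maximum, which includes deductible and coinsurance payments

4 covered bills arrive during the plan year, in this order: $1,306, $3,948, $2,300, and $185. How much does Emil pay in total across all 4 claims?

$2,785.80

Bill 1, $1,306: $663 to deductible, leaving $643; 30% of $643 = $192.90. Patient pays $855.90; OOP now $855.90.
Bill 2, $3,948: deductible already satisfied, so patient's share is 30% × $3,948 = $1,184.40. Cost to patient: $1,184.40. OOP to date $2,040.30.
Bill 3, $2,300: deductible met; 30% of $2,300 = $690. Patient pays $690; OOP now $2,730.30.
Bill 4, $185: 30% coinsurance on $185 = $55.50. Patient pays $55.50; OOP now $2,785.80.
Total paid by the patient: $855.90 + $1,184.40 + $690 + $55.50 = $2,785.80.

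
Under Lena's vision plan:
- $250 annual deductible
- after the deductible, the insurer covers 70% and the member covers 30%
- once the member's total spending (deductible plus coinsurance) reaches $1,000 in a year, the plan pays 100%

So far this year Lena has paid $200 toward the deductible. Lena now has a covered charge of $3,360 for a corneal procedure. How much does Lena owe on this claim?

Deductible still to meet: $250 − $200 = $50.
That leaves $3,360 − $50 = $3,310 for coinsurance.
Member's 30% share of $3,310 is $993.
Member responsibility before any cap: $50 + $993 = $1,043.
That would bring total out-of-pocket to $1,243, past the $1,000 cap. The member is capped at $1,000 − $200 = $800 on this claim.

$800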